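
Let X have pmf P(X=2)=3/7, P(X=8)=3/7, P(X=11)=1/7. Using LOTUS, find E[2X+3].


E[2X+3] = sum(g(x)*P(x))
= 7*3/7 + 19*3/7 + 25*1/7
= 103/7

103/7


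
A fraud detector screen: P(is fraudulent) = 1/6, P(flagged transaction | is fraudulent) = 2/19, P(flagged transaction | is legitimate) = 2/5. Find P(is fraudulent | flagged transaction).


P(A) = P(A|B)P(B) + P(A|B')P(B') = 2/19*1/6 + 2/5*5/6 = 20/57
P(B|A) = P(A|B)P(B)/P(A) = (1/57)/(20/57) = 1/20

1/20


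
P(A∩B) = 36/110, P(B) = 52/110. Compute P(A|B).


P(A|B) = P(A∩B)/P(B) = (36/110)/(52/110) = 36/52 = 9/13

9/13


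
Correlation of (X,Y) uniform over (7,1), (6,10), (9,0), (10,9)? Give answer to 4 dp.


Cov(X,Y) = -0.7500, Var(X) = 2.5000, Var(Y) = 20.5000
rho = Cov/(sqrt(VarX)*sqrt(VarY)) = -0.1048

-0.1048


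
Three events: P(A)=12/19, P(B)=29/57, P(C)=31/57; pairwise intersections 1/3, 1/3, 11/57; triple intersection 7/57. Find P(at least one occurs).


P(A∪B∪C) = P(A)+P(B)+P(C) - P(AB)-P(AC)-P(BC) + P(ABC)
= 12/19+29/57+31/57 - 1/3-1/3-11/57 + 7/57
= 18/19

18/19


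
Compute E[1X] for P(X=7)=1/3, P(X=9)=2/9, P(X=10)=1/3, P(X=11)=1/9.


E[1X] = sum(g(x)*P(x))
= 7*1/3 + 9*2/9 + 10*1/3 + 11*1/9
= 80/9

80/9


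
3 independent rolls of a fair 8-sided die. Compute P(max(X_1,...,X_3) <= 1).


P(max <= 1) = P(all X_i <= 1) = (P(X_1 <= 1))^3
= (1/8)^3 = 1/512

1/512


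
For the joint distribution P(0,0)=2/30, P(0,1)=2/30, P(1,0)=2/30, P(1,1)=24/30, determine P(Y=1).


P(Y=1) = P(0,1)+P(1,1) = 2/30 + 24/30 = 26/30 = 13/15

13/15


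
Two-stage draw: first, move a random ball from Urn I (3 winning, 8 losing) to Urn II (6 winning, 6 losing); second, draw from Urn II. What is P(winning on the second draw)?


P(transfer winning) = 3/11; P(transfer losing) = 8/11
If winning transferred: Urn II has 7 winning of 13, so P(winning|winning moved) = 7/13
If losing transferred: Urn II has 6 winning of 13, so P(winning|losing moved) = 6/13
By total probability: P(winning) = 3/11*7/13 + 8/11*6/13 = 69/143

69/143


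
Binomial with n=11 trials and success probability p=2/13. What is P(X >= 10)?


P(X>=10) = P(X=10) + P(X=11)
= 123904/1792160394037 + 2048/1792160394037
= 125952/1792160394037

125952/1792160394037


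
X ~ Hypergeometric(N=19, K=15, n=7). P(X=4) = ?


P(X=4) = C(15,4)*C(4,3) / C(19,7)
= 1365*4 / 50388
= 5460/50388 = 35/323

35/323


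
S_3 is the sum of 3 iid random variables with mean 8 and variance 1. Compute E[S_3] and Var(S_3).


E[S_n] = n*mu = 3*8 = 24
Var(S_n) = n*sigma^2 = 3*1 = 3

E[S_3]=24, Var(S_3)=3


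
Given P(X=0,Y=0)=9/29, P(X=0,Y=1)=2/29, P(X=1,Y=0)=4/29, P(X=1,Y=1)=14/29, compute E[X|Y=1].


P(Y=1) = 16/29
E[X|Y=1] = (0*2 + 1*14)/16 = 14/16 = 7/8

7/8


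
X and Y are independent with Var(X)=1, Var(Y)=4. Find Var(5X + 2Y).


Independence => Cov(X,Y)=0
Var(5X + 2Y) = 5^2*Var(X) + 2^2*Var(Y)
= 25*1 + 4*4 = 41

41


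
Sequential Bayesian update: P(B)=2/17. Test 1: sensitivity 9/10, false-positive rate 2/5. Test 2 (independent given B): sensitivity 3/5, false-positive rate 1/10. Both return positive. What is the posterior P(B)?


After test 1: P(+) = 9/10*2/17 + 2/5*15/17 = 39/85
P(B|+) = (9/85)/(39/85) = 3/13
After test 2 (use post1 as new prior): P(+) = 3/5*3/13 + 1/10*10/13 = 14/65
P(B|+,+) = (9/65)/(14/65) = 9/14

9/14


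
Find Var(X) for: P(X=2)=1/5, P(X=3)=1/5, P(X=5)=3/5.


E[X] = 4, E[X^2] = 88/5
Var(X) = E[X^2] - (E[X])^2 = 88/5 - (4)^2 = 8/5

8/5


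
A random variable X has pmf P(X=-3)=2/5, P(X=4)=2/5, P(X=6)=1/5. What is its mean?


E[X] = sum(x * P(x))
= -3*2/5 + 4*2/5 + 6*1/5
= 8/5

8/5


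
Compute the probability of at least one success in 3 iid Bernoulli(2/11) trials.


P(at least one) = 1 - P(none)
P(none) = (1 - 2/11)^3 = (9/11)^3 = 729/1331
P(at least one) = 1 - 729/1331 = 602/1331

602/1331


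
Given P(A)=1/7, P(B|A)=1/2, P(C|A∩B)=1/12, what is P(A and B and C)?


P(A∩B∩C) = P(A) * P(B|A) * P(C|A∩B)
= 1/7 * 1/2 * 1/12
= 1/14 * 1/12 = 1/168

1/168


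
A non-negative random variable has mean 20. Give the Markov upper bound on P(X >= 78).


Markov: P(X >= a) <= E[X]/a
P(X >= 78) <= 20/78 = 10/39

10/39


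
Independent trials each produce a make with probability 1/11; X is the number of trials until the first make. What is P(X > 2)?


P(X > 2) = P(first 2 trials all fail) = (1-p)^2 = (10/11)^2 = 100/121

100/121


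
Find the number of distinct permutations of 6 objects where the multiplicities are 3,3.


6! = 720
Denominator: 3!=6 * 3!=6
Coefficient = 720 / 36 = 20

20


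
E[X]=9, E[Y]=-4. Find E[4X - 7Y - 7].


E[4X - 7Y - 7] = 4*E[X] - 7*E[Y] - 7
= (4)*(9) + (-7)*(-4) + (-7)
= 36 + 28 - 7 = 57

57


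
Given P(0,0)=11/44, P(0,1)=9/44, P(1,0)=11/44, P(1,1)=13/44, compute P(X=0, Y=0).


Read from table: P(X=0, Y=0) = 11/44 = 1/4

1/4


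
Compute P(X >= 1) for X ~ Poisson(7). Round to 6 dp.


P(X>=1) = 1 - P(X<=0) = 1 - (e^(-7)*7^0/0!)
≈ 1 - 0.0009118820 = 0.9990881180
≈ 0.999088

0.999088


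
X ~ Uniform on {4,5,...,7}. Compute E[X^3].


E[X^3] = (1/4) * sum(x^3 for x=4..7)
= 748/4 = 187

187


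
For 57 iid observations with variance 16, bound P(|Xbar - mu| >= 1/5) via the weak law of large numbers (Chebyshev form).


Var(Xbar) = Var(X)/n = 16/57
Chebyshev: P(|Xbar-mu| >= 1/5) <= Var(Xbar)/(1/5)^2 = (16/57)/(1/25) = 400/57
Bound exceeds 1, so trivial bound: 1

1


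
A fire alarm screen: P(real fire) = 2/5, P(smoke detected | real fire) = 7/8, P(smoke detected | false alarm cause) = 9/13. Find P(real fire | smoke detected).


P(A) = P(A|B)P(B) + P(A|B')P(B') = 7/8*2/5 + 9/13*3/5 = 199/260
P(B|A) = P(A|B)P(B)/P(A) = (7/20)/(199/260) = 91/199

91/199


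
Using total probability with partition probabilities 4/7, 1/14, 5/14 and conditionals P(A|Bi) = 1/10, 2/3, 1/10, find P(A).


P(A) = P(A|B1)P(B1) + P(A|B2)P(B2) + P(A|B3)P(B3)
= 1/10*4/7 + 2/3*1/14 + 1/10*5/14
= 2/35 + 1/21 + 1/28 = 59/420

59/420


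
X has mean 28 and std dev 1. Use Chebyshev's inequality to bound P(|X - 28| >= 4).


k = 4/1 = 4
Chebyshev: P(|X-mu| >= k*sigma) <= 1/k^2 = 1/4^2 = 1/16

1/16


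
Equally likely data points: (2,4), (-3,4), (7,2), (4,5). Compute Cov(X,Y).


E[X]=5/2, E[Y]=15/4, E[XY]=15/2
Cov(X,Y) = E[XY] - E[X]E[Y] = 15/2 - 5/2*15/4 = -15/8

-15/8


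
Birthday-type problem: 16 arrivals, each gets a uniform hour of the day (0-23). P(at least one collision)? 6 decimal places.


P(all different) = prod((24-i)/24 for i=0..15) = 0.001270
P(at least one match) = 1 - 0.001270 = 0.998730

0.998730


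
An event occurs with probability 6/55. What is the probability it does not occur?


P(A') = 1 - P(A) = 1 - 6/55 = 49/55

49/55


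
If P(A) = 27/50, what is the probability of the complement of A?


P(A') = 1 - P(A) = 1 - 27/50 = 23/50

23/50


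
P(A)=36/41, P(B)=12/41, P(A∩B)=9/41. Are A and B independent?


P(A)*P(B) = 36/41*12/41 = 432/1681
P(A∩B) = 9/41 != 432/1681, so not independent

No, A and B are not independent


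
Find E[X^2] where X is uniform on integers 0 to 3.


E[X^2] = (1/4) * sum(x^2 for x=0..3)
= 14/4 = 7/2

7/2


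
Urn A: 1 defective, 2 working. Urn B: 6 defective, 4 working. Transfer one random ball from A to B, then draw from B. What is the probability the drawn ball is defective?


P(transfer defective) = 1/3; P(transfer working) = 2/3
If defective transferred: Urn II has 7 defective of 11, so P(defective|defective moved) = 7/11
If working transferred: Urn II has 6 defective of 11, so P(defective|working moved) = 6/11
By total probability: P(defective) = 1/3*7/11 + 2/3*6/11 = 19/33

19/33


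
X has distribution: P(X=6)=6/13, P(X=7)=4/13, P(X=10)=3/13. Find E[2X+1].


E[2X+1] = sum(g(x)*P(x))
= 13*6/13 + 15*4/13 + 21*3/13
= 201/13

201/13


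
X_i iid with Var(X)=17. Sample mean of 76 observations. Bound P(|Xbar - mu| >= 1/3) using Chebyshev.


Var(Xbar) = Var(X)/n = 17/76
Chebyshev: P(|Xbar-mu| >= 1/3) <= Var(Xbar)/(1/3)^2 = (17/76)/(1/9) = 153/76
Bound exceeds 1, so trivial bound: 1

1


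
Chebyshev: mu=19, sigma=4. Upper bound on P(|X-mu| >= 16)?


k = 16/4 = 4
Chebyshev: P(|X-mu| >= k*sigma) <= 1/k^2 = 1/4^2 = 1/16

1/16


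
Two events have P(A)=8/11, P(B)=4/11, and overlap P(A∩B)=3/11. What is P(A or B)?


P(A∪B) = P(A) + P(B) - P(A∩B)
= 8/11 + 4/11 - 3/11 = 9/11

9/11


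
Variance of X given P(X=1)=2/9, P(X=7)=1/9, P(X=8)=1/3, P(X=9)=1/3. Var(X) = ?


E[X] = 20/3, E[X^2] = 54
Var(X) = E[X^2] - (E[X])^2 = 54 - (20/3)^2 = 86/9

86/9


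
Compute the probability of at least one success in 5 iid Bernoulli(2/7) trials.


P(at least one) = 1 - P(none)
P(none) = (1 - 2/7)^5 = (5/7)^5 = 3125/16807
P(at least one) = 1 - 3125/16807 = 13682/16807

13682/16807


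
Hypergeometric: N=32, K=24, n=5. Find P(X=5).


P(X=5) = C(24,5)*C(8,0) / C(32,5)
= 42504*1 / 201376
= 42504/201376 = 759/3596

759/3596


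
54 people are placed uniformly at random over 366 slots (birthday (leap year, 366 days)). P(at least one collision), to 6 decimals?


P(all different) = prod((366-i)/366 for i=0..53) = 0.016316
P(at least one match) = 1 - 0.016316 = 0.983684

0.983684


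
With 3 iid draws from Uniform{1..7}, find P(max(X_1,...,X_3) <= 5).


P(max <= 5) = P(all X_i <= 5) = (P(X_1 <= 5))^3
= (5/7)^3 = 125/343

125/343


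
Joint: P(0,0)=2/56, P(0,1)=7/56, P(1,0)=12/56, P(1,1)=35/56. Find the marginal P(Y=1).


P(Y=1) = P(0,1)+P(1,1) = 7/56 + 35/56 = 42/56 = 3/4

3/4


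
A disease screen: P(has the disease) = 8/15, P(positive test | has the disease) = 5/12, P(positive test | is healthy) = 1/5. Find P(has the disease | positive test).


P(A) = P(A|B)P(B) + P(A|B')P(B') = 5/12*8/15 + 1/5*7/15 = 71/225
P(B|A) = P(A|B)P(B)/P(A) = (2/9)/(71/225) = 50/71

50/71


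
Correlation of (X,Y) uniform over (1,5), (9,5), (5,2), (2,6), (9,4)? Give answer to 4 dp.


Cov(X,Y) = -1.2800, Var(X) = 11.3600, Var(Y) = 1.8400
rho = Cov/(sqrt(VarX)*sqrt(VarY)) = -0.2800

-0.2800


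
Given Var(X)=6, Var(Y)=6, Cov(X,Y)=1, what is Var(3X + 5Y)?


Var(3X + 5Y) = 3^2*Var(X) + 5^2*Var(Y) + 2*3*5*Cov(X,Y)
= 9*6 + 25*6 + 30*1
= 54 + 150 + 30 = 234

234


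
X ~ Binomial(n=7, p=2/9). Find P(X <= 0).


P(X<=0) = P(X=0)
= 823543/4782969
= 823543/4782969

823543/4782969


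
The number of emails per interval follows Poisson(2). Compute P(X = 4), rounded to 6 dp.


P(X=4) = e^(-2) * 2^4 / 4!
≈ 0.1353352832 * 16 / 24
≈ 0.090224

0.090224


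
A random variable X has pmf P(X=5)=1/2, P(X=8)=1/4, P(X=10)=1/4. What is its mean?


E[X] = sum(x * P(x))
= 5*1/2 + 8*1/4 + 10*1/4
= 7

7


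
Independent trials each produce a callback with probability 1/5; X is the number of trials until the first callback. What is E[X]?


For geometric (trials until first success), E[X] = 1/p = 1/(1/5) = 5

5


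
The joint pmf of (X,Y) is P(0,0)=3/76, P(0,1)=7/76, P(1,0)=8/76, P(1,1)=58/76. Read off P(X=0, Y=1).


Read from table: P(X=0, Y=1) = 7/76

7/76


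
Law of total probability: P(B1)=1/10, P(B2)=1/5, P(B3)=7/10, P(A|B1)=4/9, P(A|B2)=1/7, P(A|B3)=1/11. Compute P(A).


P(A) = P(A|B1)P(B1) + P(A|B2)P(B2) + P(A|B3)P(B3)
= 4/9*1/10 + 1/7*1/5 + 1/11*7/10
= 2/45 + 1/35 + 7/110 = 947/6930

947/6930


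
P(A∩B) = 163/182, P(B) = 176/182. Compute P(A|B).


P(A|B) = P(A∩B)/P(B) = (163/182)/(176/182) = 163/176

163/176


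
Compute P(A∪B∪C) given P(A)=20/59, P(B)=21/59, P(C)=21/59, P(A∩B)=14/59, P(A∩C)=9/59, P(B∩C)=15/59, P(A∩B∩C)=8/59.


P(A∪B∪C) = P(A)+P(B)+P(C) - P(AB)-P(AC)-P(BC) + P(ABC)
= 20/59+21/59+21/59 - 14/59-9/59-15/59 + 8/59
= 32/59

32/59


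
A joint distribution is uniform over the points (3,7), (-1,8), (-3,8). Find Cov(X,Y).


E[X]=-1/3, E[Y]=23/3, E[XY]=-11/3
Cov(X,Y) = E[XY] - E[X]E[Y] = -11/3 + 1/3*23/3 = -10/9

-10/9


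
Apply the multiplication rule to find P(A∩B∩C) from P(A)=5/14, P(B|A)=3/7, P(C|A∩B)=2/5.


P(A∩B∩C) = P(A) * P(B|A) * P(C|A∩B)
= 5/14 * 3/7 * 2/5
= 15/98 * 2/5 = 3/49

3/49


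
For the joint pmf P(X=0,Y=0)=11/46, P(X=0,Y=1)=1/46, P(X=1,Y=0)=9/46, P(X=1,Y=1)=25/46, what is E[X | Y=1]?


P(Y=1) = 26/46
E[X|Y=1] = (0*1 + 1*25)/26 = 25/26

25/26


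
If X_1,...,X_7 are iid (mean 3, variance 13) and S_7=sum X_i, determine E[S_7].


E[S_n] = n*E[X_1] = 7*3 = 21

21


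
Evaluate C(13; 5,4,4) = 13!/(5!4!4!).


13! = 6227020800
Denominator: 5!=120 * 4!=24 * 4!=24
Coefficient = 6227020800 / 69120 = 90090

90090


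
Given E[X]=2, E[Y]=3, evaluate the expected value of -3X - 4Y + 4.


E[-3X - 4Y + 4] = -3*E[X] - 4*E[Y] + 4
= (-3)*(2) + (-4)*(3) + (4)
= -6 - 12 + 4 = -14

-14


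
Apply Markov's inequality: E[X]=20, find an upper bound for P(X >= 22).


Markov: P(X >= a) <= E[X]/a
P(X >= 22) <= 20/22 = 10/11

10/11


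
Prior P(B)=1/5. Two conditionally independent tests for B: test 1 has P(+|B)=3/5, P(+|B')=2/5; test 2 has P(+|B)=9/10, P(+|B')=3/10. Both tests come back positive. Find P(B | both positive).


After test 1: P(+) = 3/5*1/5 + 2/5*4/5 = 11/25
P(B|+) = (3/25)/(11/25) = 3/11
After test 2 (use post1 as new prior): P(+) = 9/10*3/11 + 3/10*8/11 = 51/110
P(B|+,+) = (27/110)/(51/110) = 9/17

9/17


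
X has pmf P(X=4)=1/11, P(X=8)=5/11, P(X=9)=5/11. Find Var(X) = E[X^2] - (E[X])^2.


E[X] = 89/11, E[X^2] = 741/11
Var(X) = E[X^2] - (E[X])^2 = 741/11 - (89/11)^2 = 230/121

230/121


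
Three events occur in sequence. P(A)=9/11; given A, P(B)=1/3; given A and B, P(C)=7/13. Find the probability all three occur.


P(A∩B∩C) = P(A) * P(B|A) * P(C|A∩B)
= 9/11 * 1/3 * 7/13
= 3/11 * 7/13 = 21/143

21/143


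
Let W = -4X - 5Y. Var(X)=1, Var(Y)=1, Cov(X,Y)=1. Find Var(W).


Var(-4X - 5Y) = (-4)^2*Var(X) + (-5)^2*Var(Y) + 2*(-4)*(-5)*Cov(X,Y)
= 16*1 + 25*1 + 40*1
= 16 + 25 + 40 = 81

81


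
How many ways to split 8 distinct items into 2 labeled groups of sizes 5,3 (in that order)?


8! = 40320
Denominator: 5!=120 * 3!=6
Coefficient = 40320 / 720 = 56

56


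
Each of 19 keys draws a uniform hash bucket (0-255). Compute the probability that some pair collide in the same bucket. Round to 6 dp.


P(all different) = prod((256-i)/256 for i=0..18) = 0.504258
P(at least one match) = 1 - 0.504258 = 0.495742

0.495742


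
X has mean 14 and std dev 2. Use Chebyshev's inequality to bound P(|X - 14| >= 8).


k = 8/2 = 4
Chebyshev: P(|X-mu| >= k*sigma) <= 1/k^2 = 1/4^2 = 1/16

1/16


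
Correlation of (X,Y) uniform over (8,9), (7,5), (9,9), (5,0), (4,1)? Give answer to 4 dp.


Cov(X,Y) = 6.7200, Var(X) = 3.4400, Var(Y) = 14.5600
rho = Cov/(sqrt(VarX)*sqrt(VarY)) = 0.9495

0.9495


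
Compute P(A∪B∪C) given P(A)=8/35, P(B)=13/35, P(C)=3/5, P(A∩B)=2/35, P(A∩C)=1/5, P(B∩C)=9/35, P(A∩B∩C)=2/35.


P(A∪B∪C) = P(A)+P(B)+P(C) - P(AB)-P(AC)-P(BC) + P(ABC)
= 8/35+13/35+3/5 - 2/35-1/5-9/35 + 2/35
= 26/35

26/35


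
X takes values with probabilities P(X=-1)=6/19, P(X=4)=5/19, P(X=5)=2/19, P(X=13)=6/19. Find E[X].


E[X] = sum(x * P(x))
= -1*6/19 + 4*5/19 + 5*2/19 + 13*6/19
= 102/19

102/19


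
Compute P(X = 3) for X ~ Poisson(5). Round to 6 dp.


P(X=3) = e^(-5) * 5^3 / 3!
≈ 0.006737946999 * 125 / 6
≈ 0.140374

0.140374


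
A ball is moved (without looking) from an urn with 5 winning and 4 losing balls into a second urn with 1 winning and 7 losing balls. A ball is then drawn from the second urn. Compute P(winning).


P(transfer winning) = 5/9; P(transfer losing) = 4/9
If winning transferred: Urn II has 2 winning of 9, so P(winning|winning moved) = 2/9
If losing transferred: Urn II has 1 winning of 9, so P(winning|losing moved) = 1/9
By total probability: P(winning) = 5/9*2/9 + 4/9*1/9 = 14/81

14/81


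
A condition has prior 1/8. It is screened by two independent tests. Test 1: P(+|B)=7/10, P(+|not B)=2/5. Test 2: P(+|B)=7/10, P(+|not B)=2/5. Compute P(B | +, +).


After test 1: P(+) = 7/10*1/8 + 2/5*7/8 = 7/16
P(B|+) = (7/80)/(7/16) = 1/5
After test 2 (use post1 as new prior): P(+) = 7/10*1/5 + 2/5*4/5 = 23/50
P(B|+,+) = (7/50)/(23/50) = 7/23

7/23


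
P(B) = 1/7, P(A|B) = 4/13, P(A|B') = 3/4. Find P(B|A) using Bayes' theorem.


P(A) = P(A|B)P(B) + P(A|B')P(B') = 4/13*1/7 + 3/4*6/7 = 125/182
P(B|A) = P(A|B)P(B)/P(A) = (4/91)/(125/182) = 8/125

8/125


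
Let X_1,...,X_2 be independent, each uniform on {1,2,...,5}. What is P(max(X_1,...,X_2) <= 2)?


P(max <= 2) = P(all X_i <= 2) = (P(X_1 <= 2))^2
= (2/5)^2 = 4/25

4/25


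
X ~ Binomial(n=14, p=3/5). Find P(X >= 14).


P(X>=14) = P(X=14)
= 4782969/6103515625
= 4782969/6103515625

4782969/6103515625


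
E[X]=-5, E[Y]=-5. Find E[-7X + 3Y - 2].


E[-7X + 3Y - 2] = -7*E[X] + 3*E[Y] - 2
= (-7)*(-5) + (3)*(-5) + (-2)
= 35 - 15 - 2 = 18

18


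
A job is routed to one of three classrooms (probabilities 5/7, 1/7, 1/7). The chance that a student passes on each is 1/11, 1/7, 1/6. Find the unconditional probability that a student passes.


P(A) = P(A|B1)P(B1) + P(A|B2)P(B2) + P(A|B3)P(B3)
= 1/11*5/7 + 1/7*1/7 + 1/6*1/7
= 5/77 + 1/49 + 1/42 = 353/3234

353/3234


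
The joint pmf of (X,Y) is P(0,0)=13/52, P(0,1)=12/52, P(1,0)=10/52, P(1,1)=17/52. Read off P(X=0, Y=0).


Read from table: P(X=0, Y=0) = 13/52 = 1/4

1/4


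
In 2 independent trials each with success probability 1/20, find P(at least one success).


P(at least one) = 1 - P(none)
P(none) = (1 - 1/20)^2 = (19/20)^2 = 361/400
P(at least one) = 1 - 361/400 = 39/400

39/400


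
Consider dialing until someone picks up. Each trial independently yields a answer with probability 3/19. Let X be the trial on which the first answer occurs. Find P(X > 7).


P(X > 7) = P(first 7 trials all fail) = (1-p)^7 = (16/19)^7 = 268435456/893871739

268435456/893871739


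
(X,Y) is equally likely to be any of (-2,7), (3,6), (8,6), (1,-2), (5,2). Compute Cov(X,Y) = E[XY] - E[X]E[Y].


E[X]=3, E[Y]=19/5, E[XY]=12
Cov(X,Y) = E[XY] - E[X]E[Y] = 12 - 3*19/5 = 3/5

3/5


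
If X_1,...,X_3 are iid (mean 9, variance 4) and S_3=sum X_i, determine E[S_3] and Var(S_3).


E[S_n] = n*mu = 3*9 = 27
Var(S_n) = n*sigma^2 = 3*4 = 12

E[S_3]=27, Var(S_3)=12


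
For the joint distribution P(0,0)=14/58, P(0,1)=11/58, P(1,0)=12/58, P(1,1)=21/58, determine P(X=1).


P(X=1) = P(1,0)+P(1,1) = 12/58 + 21/58 = 33/58

33/58


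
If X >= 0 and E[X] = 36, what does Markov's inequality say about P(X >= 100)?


Markov: P(X >= a) <= E[X]/a
P(X >= 100) <= 36/100 = 9/25

9/25


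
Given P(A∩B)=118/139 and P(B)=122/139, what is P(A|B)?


P(A|B) = P(A∩B)/P(B) = (118/139)/(122/139) = 118/122 = 59/61

59/61


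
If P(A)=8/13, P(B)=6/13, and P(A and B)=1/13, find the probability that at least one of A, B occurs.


P(A∪B) = P(A) + P(B) - P(A∩B)
= 8/13 + 6/13 - 1/13 = 1

1


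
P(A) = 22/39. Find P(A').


P(A') = 1 - P(A) = 1 - 22/39 = 17/39

17/39


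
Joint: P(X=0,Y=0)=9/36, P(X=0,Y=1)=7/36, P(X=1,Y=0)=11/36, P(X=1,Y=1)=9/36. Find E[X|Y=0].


P(Y=0) = 20/36
E[X|Y=0] = (0*9 + 1*11)/20 = 11/20

11/20


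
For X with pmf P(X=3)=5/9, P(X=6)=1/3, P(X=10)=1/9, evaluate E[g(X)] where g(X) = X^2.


E[X^2] = sum(g(x)*P(x))
= 9*5/9 + 36*1/3 + 100*1/9
= 253/9

253/9


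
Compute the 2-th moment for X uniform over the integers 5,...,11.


E[X^2] = (1/7) * sum(x^2 for x=5..11)
= 476/7 = 68

68


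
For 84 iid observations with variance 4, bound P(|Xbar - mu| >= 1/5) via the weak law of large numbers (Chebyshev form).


Var(Xbar) = Var(X)/n = 4/84
Chebyshev: P(|Xbar-mu| >= 1/5) <= Var(Xbar)/(1/5)^2 = (1/21)/(1/25) = 25/21
Bound exceeds 1, so trivial bound: 1

1


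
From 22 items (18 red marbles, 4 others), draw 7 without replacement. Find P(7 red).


P(X=7) = C(18,7)*C(4,0) / C(22,7)
= 31824*1 / 170544
= 31824/170544 = 39/209

39/209


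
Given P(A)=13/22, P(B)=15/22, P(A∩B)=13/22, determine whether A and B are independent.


P(A)*P(B) = 13/22*15/22 = 195/484
P(A∩B) = 13/22 != 195/484, so not independent

No, A and B are not independent


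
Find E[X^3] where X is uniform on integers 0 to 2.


E[X^3] = (1/3) * sum(x^3 for x=0..2)
= 9/3 = 3

3


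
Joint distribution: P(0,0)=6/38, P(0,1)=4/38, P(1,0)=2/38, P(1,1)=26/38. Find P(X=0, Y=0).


Read from table: P(X=0, Y=0) = 6/38 = 3/19

3/19


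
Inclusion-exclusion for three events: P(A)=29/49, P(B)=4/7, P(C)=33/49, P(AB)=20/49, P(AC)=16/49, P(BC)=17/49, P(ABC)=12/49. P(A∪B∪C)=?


P(A∪B∪C) = P(A)+P(B)+P(C) - P(AB)-P(AC)-P(BC) + P(ABC)
= 29/49+4/7+33/49 - 20/49-16/49-17/49 + 12/49
= 1

1


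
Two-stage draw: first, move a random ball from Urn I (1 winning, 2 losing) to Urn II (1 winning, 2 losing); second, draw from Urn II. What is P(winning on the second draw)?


P(transfer winning) = 1/3; P(transfer losing) = 2/3
If winning transferred: Urn II has 2 winning of 4, so P(winning|winning moved) = 1/2
If losing transferred: Urn II has 1 winning of 4, so P(winning|losing moved) = 1/4
By total probability: P(winning) = 1/3*1/2 + 2/3*1/4 = 1/3

1/3


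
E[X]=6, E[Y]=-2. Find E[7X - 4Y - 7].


E[7X - 4Y - 7] = 7*E[X] - 4*E[Y] - 7
= (7)*(6) + (-4)*(-2) + (-7)
= 42 + 8 - 7 = 43

43


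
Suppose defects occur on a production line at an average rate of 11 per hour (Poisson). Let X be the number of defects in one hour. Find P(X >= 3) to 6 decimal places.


P(X>=3) = 1 - P(X<=2) = 1 - (e^(-11)*11^0/0! + e^(-11)*11^1/1! + e^(-11)*11^2/2!)
≈ 1 - (0.0000167017 + 0.0001837187 + 0.0010104529)
= 1 - 0.0012108733 = 0.9987891267
≈ 0.998789

0.998789


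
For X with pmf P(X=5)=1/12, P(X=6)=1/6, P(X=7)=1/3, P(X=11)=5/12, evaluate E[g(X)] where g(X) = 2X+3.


E[2X+3] = sum(g(x)*P(x))
= 13*1/12 + 15*1/6 + 17*1/3 + 25*5/12
= 59/3

59/3


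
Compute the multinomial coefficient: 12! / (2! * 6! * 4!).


12! = 479001600
Denominator: 2!=2 * 6!=720 * 4!=24
Coefficient = 479001600 / 34560 = 13860

13860


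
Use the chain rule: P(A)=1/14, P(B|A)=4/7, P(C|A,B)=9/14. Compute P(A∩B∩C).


P(A∩B∩C) = P(A) * P(B|A) * P(C|A∩B)
= 1/14 * 4/7 * 9/14
= 2/49 * 9/14 = 9/343

9/343


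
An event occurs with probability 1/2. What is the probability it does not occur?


P(A') = 1 - P(A) = 1 - 1/2 = 1/2

1/2


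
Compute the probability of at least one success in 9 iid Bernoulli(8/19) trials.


P(at least one) = 1 - P(none)
P(none) = (1 - 8/19)^9 = (11/19)^9 = 2357947691/322687697779
P(at least one) = 1 - 2357947691/322687697779 = 320329750088/322687697779

320329750088/322687697779


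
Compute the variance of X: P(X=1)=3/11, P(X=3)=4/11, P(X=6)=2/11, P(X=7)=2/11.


E[X] = 41/11, E[X^2] = 19
Var(X) = E[X^2] - (E[X])^2 = 19 - (41/11)^2 = 618/121

618/121


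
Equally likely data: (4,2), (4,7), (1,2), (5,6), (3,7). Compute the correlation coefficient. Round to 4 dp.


Cov(X,Y) = 1.4800, Var(X) = 1.8400, Var(Y) = 5.3600
rho = Cov/(sqrt(VarX)*sqrt(VarY)) = 0.4713

0.4713


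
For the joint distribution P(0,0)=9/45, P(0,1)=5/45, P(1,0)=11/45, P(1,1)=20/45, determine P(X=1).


P(X=1) = P(1,0)+P(1,1) = 11/45 + 20/45 = 31/45

31/45


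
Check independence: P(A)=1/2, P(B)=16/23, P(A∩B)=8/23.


P(A)*P(B) = 1/2*16/23 = 8/23
P(A∩B) = 8/23, which equals P(A)P(B), so independent

Yes, A and B are independent


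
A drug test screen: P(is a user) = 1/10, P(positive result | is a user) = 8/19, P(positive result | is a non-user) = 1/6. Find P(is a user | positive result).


P(A) = P(A|B)P(B) + P(A|B')P(B') = 8/19*1/10 + 1/6*9/10 = 73/380
P(B|A) = P(A|B)P(B)/P(A) = (4/95)/(73/380) = 16/73

16/73


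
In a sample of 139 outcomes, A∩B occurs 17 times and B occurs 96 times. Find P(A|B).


P(A|B) = P(A∩B)/P(B) = (17/139)/(96/139) = 17/96

17/96


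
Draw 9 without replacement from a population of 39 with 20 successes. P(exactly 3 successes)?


P(X=3) = C(20,3)*C(19,6) / C(39,9)
= 1140*27132 / 211915132
= 30930480/211915132 = 23940/164021

23940/164021


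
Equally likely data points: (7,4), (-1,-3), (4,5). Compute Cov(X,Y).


E[X]=10/3, E[Y]=2, E[XY]=17
Cov(X,Y) = E[XY] - E[X]E[Y] = 17 - 10/3*2 = 31/3

31/3


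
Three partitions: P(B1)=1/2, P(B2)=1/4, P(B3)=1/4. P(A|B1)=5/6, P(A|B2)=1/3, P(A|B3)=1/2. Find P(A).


P(A) = P(A|B1)P(B1) + P(A|B2)P(B2) + P(A|B3)P(B3)
= 5/6*1/2 + 1/3*1/4 + 1/2*1/4
= 5/12 + 1/12 + 1/8 = 5/8

5/8


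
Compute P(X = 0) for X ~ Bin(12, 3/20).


P(X=0) = C(12,0) * p^0 * (1-p)^12
= 1 * 1 * 582622237229761/4096000000000000
= 582622237229761/4096000000000000

582622237229761/4096000000000000


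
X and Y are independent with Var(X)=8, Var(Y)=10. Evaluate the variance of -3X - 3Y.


Independence => Cov(X,Y)=0
Var(-3X - 3Y) = (-3)^2*Var(X) + (-3)^2*Var(Y)
= 9*8 + 9*10 = 162

162


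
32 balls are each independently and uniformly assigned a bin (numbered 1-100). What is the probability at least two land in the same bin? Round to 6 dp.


P(all different) = prod((100-i)/100 for i=0..31) = 0.003763
P(at least one match) = 1 - 0.003763 = 0.996237

0.996237


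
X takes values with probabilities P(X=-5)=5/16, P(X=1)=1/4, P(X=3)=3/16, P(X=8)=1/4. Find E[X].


E[X] = sum(x * P(x))
= -5*5/16 + 1*1/4 + 3*3/16 + 8*1/4
= 5/4

5/4


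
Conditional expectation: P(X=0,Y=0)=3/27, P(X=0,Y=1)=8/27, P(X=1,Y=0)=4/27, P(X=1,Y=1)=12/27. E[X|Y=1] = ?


P(Y=1) = 20/27
E[X|Y=1] = (0*8 + 1*12)/20 = 12/20 = 3/5

3/5


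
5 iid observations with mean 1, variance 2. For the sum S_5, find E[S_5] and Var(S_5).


E[S_n] = n*mu = 5*1 = 5
Var(S_n) = n*sigma^2 = 5*2 = 10

E[S_5]=5, Var(S_5)=10


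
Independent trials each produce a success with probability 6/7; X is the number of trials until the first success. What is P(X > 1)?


P(X > 1) = P(first 1 trials all fail) = (1-p)^1 = (1/7)^1 = 1/7

1/7


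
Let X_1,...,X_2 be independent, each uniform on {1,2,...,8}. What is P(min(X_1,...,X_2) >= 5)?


P(min >= 5) = P(all X_i >= 5) = (P(X_1 >= 5))^2
= (4/8)^2 = (1/2)^2 = 1/4

1/4


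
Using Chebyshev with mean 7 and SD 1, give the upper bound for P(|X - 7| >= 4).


k = 4/1 = 4
Chebyshev: P(|X-mu| >= k*sigma) <= 1/k^2 = 1/4^2 = 1/16

1/16


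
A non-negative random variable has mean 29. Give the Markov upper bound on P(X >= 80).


Markov: P(X >= a) <= E[X]/a
P(X >= 80) <= 29/80

29/80


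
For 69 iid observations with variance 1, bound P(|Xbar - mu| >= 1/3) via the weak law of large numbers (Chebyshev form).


Var(Xbar) = Var(X)/n = 1/69
Chebyshev: P(|Xbar-mu| >= 1/3) <= Var(Xbar)/(1/3)^2 = (1/69)/(1/9) = 3/23

3/23


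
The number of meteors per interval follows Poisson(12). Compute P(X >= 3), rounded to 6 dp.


P(X>=3) = 1 - P(X<=2) = 1 - (e^(-12)*12^0/0! + e^(-12)*12^1/1! + e^(-12)*12^2/2!)
≈ 1 - (0.0000061442 + 0.0000737305 + 0.0004423833)
= 1 - 0.0005222580 = 0.9994777420
≈ 0.999478

0.999478


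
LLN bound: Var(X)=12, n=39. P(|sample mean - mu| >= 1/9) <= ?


Var(Xbar) = Var(X)/n = 12/39
Chebyshev: P(|Xbar-mu| >= 1/9) <= Var(Xbar)/(1/9)^2 = (4/13)/(1/81) = 324/13
Bound exceeds 1, so trivial bound: 1

1


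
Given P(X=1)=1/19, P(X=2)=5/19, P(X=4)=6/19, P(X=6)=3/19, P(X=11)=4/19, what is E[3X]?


E[3X] = sum(g(x)*P(x))
= 3*1/19 + 6*5/19 + 12*6/19 + 18*3/19 + 33*4/19
= 291/19

291/19


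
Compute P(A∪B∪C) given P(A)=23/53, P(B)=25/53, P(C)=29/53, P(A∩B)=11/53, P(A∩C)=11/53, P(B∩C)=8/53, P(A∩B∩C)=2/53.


P(A∪B∪C) = P(A)+P(B)+P(C) - P(AB)-P(AC)-P(BC) + P(ABC)
= 23/53+25/53+29/53 - 11/53-11/53-8/53 + 2/53
= 49/53

49/53


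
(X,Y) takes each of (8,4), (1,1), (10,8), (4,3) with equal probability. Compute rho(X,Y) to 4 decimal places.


Cov(X,Y) = 8.2500, Var(X) = 12.1875, Var(Y) = 6.5000
rho = Cov/(sqrt(VarX)*sqrt(VarY)) = 0.9269

0.9269


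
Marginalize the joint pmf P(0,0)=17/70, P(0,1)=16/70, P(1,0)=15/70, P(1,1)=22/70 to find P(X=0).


P(X=0) = P(0,0)+P(0,1) = 17/70 + 16/70 = 33/70

33/70


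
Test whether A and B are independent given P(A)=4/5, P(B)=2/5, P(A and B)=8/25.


P(A)*P(B) = 4/5*2/5 = 8/25
P(A∩B) = 8/25, which equals P(A)P(B), so independent

Yes, A and B are independent


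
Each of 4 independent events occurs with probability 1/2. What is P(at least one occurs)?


P(at least one) = 1 - P(none)
P(none) = (1 - 1/2)^4 = (1/2)^4 = 1/16
P(at least one) = 1 - 1/16 = 15/16

15/16


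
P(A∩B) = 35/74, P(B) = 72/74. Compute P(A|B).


P(A|B) = P(A∩B)/P(B) = (35/74)/(72/74) = 35/72

35/72


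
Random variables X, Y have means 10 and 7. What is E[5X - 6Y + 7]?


E[5X - 6Y + 7] = 5*E[X] - 6*E[Y] + 7
= (5)*(10) + (-6)*(7) + (7)
= 50 - 42 + 7 = 15

15


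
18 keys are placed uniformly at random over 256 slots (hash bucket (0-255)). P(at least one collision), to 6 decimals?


P(all different) = prod((256-i)/256 for i=0..17) = 0.542396
P(at least one match) = 1 - 0.542396 = 0.457604

0.457604


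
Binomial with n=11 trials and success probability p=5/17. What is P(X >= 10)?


P(X>=10) = P(X=10) + P(X=11)
= 1289062500/34271896307633 + 48828125/34271896307633
= 1337890625/34271896307633

1337890625/34271896307633


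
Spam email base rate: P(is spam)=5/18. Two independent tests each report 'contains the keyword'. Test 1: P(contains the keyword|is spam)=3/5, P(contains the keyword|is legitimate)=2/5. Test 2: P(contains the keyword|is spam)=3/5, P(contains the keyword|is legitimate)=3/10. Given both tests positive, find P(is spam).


After test 1: P(+) = 3/5*5/18 + 2/5*13/18 = 41/90
P(B|+) = (1/6)/(41/90) = 15/41
After test 2 (use post1 as new prior): P(+) = 3/5*15/41 + 3/10*26/41 = 84/205
P(B|+,+) = (9/41)/(84/205) = 15/28

15/28


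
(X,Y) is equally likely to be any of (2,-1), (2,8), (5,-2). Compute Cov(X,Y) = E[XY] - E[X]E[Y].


E[X]=3, E[Y]=5/3, E[XY]=4/3
Cov(X,Y) = E[XY] - E[X]E[Y] = 4/3 - 3*5/3 = -11/3

-11/3


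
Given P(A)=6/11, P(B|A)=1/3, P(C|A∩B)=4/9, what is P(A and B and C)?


P(A∩B∩C) = P(A) * P(B|A) * P(C|A∩B)
= 6/11 * 1/3 * 4/9
= 2/11 * 4/9 = 8/99

8/99


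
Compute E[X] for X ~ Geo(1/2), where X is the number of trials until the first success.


For geometric (trials until first success), E[X] = 1/p = 1/(1/2) = 2

2


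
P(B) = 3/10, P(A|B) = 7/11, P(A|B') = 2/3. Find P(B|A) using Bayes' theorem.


P(A) = P(A|B)P(B) + P(A|B')P(B') = 7/11*3/10 + 2/3*7/10 = 217/330
P(B|A) = P(A|B)P(B)/P(A) = (21/110)/(217/330) = 9/31

9/31


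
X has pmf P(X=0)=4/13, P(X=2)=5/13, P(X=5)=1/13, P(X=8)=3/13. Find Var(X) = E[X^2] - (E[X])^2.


E[X] = 3, E[X^2] = 237/13
Var(X) = E[X^2] - (E[X])^2 = 237/13 - (3)^2 = 120/13

120/13


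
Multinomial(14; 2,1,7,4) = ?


14! = 87178291200
Denominator: 2!=2 * 1!=1 * 7!=5040 * 4!=24
Coefficient = 87178291200 / 241920 = 360360

360360


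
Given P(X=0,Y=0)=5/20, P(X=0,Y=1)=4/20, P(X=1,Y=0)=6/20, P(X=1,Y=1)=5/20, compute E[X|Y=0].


P(Y=0) = 11/20
E[X|Y=0] = (0*5 + 1*6)/11 = 6/11

6/11


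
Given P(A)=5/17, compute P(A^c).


P(A') = 1 - P(A) = 1 - 5/17 = 12/17

12/17


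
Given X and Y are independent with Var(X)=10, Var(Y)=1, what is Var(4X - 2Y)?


Independence => Cov(X,Y)=0
Var(4X - 2Y) = 4^2*Var(X) + (-2)^2*Var(Y)
= 16*10 + 4*1 = 164

164


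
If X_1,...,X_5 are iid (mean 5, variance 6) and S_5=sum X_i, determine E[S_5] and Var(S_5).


E[S_n] = n*mu = 5*5 = 25
Var(S_n) = n*sigma^2 = 5*6 = 30

E[S_5]=25, Var(S_5)=30


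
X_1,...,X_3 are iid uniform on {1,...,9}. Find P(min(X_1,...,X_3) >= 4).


P(min >= 4) = P(all X_i >= 4) = (P(X_1 >= 4))^3
= (6/9)^3 = (2/3)^3 = 8/27

8/27


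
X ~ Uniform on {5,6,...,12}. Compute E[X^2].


E[X^2] = (1/8) * sum(x^2 for x=5..12)
= 620/8 = 155/2

155/2


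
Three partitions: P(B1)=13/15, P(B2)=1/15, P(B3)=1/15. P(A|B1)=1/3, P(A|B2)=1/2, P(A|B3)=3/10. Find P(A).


P(A) = P(A|B1)P(B1) + P(A|B2)P(B2) + P(A|B3)P(B3)
= 1/3*13/15 + 1/2*1/15 + 3/10*1/15
= 13/45 + 1/30 + 1/50 = 77/225

77/225


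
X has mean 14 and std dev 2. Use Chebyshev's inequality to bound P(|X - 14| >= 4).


k = 4/2 = 2
Chebyshev: P(|X-mu| >= k*sigma) <= 1/k^2 = 1/2^2 = 1/4

1/4


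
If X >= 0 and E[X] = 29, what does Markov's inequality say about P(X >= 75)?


Markov: P(X >= a) <= E[X]/a
P(X >= 75) <= 29/75

29/75


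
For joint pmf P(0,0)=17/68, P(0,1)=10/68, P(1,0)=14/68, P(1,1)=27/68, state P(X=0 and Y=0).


Read from table: P(X=0, Y=0) = 17/68 = 1/4

1/4


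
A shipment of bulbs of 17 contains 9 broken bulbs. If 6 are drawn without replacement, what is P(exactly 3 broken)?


P(X=3) = C(9,3)*C(8,3) / C(17,6)
= 84*56 / 12376
= 4704/12376 = 84/221

84/221


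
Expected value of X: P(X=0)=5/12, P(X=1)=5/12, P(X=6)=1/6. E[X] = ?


E[X] = sum(x * P(x))
= 0*5/12 + 1*5/12 + 6*1/6
= 17/12

17/12


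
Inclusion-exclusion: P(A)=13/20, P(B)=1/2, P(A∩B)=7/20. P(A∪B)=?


P(A∪B) = P(A) + P(B) - P(A∩B)
= 13/20 + 1/2 - 7/20 = 4/5

4/5


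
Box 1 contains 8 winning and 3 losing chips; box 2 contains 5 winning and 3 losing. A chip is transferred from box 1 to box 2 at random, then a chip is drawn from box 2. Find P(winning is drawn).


P(transfer winning) = 8/11; P(transfer losing) = 3/11
If winning transferred: Urn II has 6 winning of 9, so P(winning|winning moved) = 2/3
If losing transferred: Urn II has 5 winning of 9, so P(winning|losing moved) = 5/9
By total probability: P(winning) = 8/11*2/3 + 3/11*5/9 = 7/11

7/11


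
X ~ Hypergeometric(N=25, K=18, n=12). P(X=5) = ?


P(X=5) = C(18,5)*C(7,7) / C(25,12)
= 8568*1 / 5200300
= 8568/5200300 = 18/10925

18/10925


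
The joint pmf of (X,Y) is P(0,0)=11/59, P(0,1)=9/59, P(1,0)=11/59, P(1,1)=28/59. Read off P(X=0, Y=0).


Read from table: P(X=0, Y=0) = 11/59

11/59


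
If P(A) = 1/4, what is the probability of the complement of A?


P(A') = 1 - P(A) = 1 - 1/4 = 3/4

3/4


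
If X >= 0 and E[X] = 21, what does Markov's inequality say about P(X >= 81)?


Markov: P(X >= a) <= E[X]/a
P(X >= 81) <= 21/81 = 7/27

7/27


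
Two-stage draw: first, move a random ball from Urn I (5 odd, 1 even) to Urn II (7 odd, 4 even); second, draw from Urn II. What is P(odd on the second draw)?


P(transfer odd) = 5/6; P(transfer even) = 1/6
If odd transferred: Urn II has 8 odd of 12, so P(odd|odd moved) = 2/3
If even transferred: Urn II has 7 odd of 12, so P(odd|even moved) = 7/12
By total probability: P(odd) = 5/6*2/3 + 1/6*7/12 = 47/72

47/72


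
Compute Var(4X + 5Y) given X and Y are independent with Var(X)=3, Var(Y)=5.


Independence => Cov(X,Y)=0
Var(4X + 5Y) = 4^2*Var(X) + 5^2*Var(Y)
= 16*3 + 25*5 = 173

173


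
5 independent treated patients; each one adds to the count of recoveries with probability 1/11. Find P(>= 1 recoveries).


P(at least one) = 1 - P(none)
P(none) = (1 - 1/11)^5 = (10/11)^5 = 100000/161051
P(at least one) = 1 - 100000/161051 = 61051/161051

61051/161051


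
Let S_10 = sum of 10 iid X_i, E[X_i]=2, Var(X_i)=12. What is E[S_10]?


E[S_n] = n*E[X_1] = 10*2 = 20

20


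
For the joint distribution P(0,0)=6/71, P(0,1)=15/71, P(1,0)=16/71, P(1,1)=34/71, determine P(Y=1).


P(Y=1) = P(0,1)+P(1,1) = 15/71 + 34/71 = 49/71

49/71


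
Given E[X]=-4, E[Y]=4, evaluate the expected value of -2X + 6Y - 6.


E[-2X + 6Y - 6] = -2*E[X] + 6*E[Y] - 6
= (-2)*(-4) + (6)*(4) + (-6)
= 8 + 24 - 6 = 26

26


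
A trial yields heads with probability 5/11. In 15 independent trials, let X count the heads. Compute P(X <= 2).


P(X<=2) = P(X=0) + P(X=1) + P(X=2)
= 470184984576/4177248169415651 + 5877312307200/4177248169415651 + 34284321792000/4177248169415651
= 40631819083776/4177248169415651

40631819083776/4177248169415651


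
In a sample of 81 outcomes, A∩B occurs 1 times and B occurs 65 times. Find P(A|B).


P(A|B) = P(A∩B)/P(B) = (1/81)/(65/81) = 1/65

1/65


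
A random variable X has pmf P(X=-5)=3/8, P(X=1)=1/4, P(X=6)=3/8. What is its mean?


E[X] = sum(x * P(x))
= -5*3/8 + 1*1/4 + 6*3/8
= 5/8

5/8


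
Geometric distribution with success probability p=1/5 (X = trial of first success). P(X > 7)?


P(X > 7) = P(first 7 trials all fail) = (1-p)^7 = (4/5)^7 = 16384/78125

16384/78125


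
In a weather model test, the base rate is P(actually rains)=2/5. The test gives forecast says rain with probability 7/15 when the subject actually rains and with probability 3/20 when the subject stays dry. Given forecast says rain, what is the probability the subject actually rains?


P(A) = P(A|B)P(B) + P(A|B')P(B') = 7/15*2/5 + 3/20*3/5 = 83/300
P(B|A) = P(A|B)P(B)/P(A) = (14/75)/(83/300) = 56/83

56/83


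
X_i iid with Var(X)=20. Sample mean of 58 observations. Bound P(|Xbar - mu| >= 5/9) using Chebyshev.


Var(Xbar) = Var(X)/n = 20/58
Chebyshev: P(|Xbar-mu| >= 5/9) <= Var(Xbar)/(5/9)^2 = (10/29)/(25/81) = 162/145
Bound exceeds 1, so trivial bound: 1

1


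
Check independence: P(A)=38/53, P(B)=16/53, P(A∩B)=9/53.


P(A)*P(B) = 38/53*16/53 = 608/2809
P(A∩B) = 9/53 != 608/2809, so not independent

No, A and B are not independent


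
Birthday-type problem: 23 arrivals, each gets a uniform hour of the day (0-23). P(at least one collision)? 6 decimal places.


P(all different) = prod((24-i)/24 for i=0..22) = 0.000000
P(at least one match) = 1 - 0.000000 = 1.000000

1.000000


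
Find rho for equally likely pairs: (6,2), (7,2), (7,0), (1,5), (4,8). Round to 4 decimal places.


Cov(X,Y) = -4.4000, Var(X) = 5.2000, Var(Y) = 7.8400
rho = Cov/(sqrt(VarX)*sqrt(VarY)) = -0.6891

-0.6891


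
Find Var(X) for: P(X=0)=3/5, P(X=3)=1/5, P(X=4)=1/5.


E[X] = 7/5, E[X^2] = 5
Var(X) = E[X^2] - (E[X])^2 = 5 - (7/5)^2 = 76/25

76/25


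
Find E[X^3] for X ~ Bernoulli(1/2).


For Bernoulli: X in {0,1}
E[X^3] = 0^3*(1-1/2) + 1^3*1/2 = 1/2

1/2


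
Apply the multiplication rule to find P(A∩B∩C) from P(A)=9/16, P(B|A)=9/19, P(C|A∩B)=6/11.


P(A∩B∩C) = P(A) * P(B|A) * P(C|A∩B)
= 9/16 * 9/19 * 6/11
= 81/304 * 6/11 = 243/1672

243/1672


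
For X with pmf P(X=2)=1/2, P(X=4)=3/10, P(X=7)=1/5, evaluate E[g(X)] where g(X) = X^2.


E[X^2] = sum(g(x)*P(x))
= 4*1/2 + 16*3/10 + 49*1/5
= 83/5

83/5


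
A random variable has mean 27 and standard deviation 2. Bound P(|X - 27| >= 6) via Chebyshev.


k = 6/2 = 3
Chebyshev: P(|X-mu| >= k*sigma) <= 1/k^2 = 1/3^2 = 1/9

1/9


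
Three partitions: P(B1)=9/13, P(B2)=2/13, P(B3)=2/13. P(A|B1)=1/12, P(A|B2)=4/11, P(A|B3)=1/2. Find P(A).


P(A) = P(A|B1)P(B1) + P(A|B2)P(B2) + P(A|B3)P(B3)
= 1/12*9/13 + 4/11*2/13 + 1/2*2/13
= 3/52 + 8/143 + 1/13 = 109/572

109/572


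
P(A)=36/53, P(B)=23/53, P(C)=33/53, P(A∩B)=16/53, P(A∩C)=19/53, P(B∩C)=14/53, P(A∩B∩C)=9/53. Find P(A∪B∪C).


P(A∪B∪C) = P(A)+P(B)+P(C) - P(AB)-P(AC)-P(BC) + P(ABC)
= 36/53+23/53+33/53 - 16/53-19/53-14/53 + 9/53
= 52/53

52/53


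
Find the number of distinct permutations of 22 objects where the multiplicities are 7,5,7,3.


22! = 1124000727777607680000
Denominator: 7!=5040 * 5!=120 * 7!=5040 * 3!=6
Coefficient = 1124000727777607680000 / 18289152000 = 61457235840

61457235840


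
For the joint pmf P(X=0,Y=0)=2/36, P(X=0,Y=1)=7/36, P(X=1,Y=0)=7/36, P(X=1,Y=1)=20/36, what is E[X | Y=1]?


P(Y=1) = 27/36
E[X|Y=1] = (0*7 + 1*20)/27 = 20/27

20/27


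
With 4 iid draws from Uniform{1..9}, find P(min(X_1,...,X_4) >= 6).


P(min >= 6) = P(all X_i >= 6) = (P(X_1 >= 6))^4
= (4/9)^4 = 256/6561

256/6561


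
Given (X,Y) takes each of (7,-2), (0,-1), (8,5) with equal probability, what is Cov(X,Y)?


E[X]=5, E[Y]=2/3, E[XY]=26/3
Cov(X,Y) = E[XY] - E[X]E[Y] = 26/3 - 5*2/3 = 16/3

16/3


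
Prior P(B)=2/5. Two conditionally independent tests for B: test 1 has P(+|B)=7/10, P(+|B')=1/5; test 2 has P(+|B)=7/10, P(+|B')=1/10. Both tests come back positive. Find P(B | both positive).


After test 1: P(+) = 7/10*2/5 + 1/5*3/5 = 2/5
P(B|+) = (7/25)/(2/5) = 7/10
After test 2 (use post1 as new prior): P(+) = 7/10*7/10 + 1/10*3/10 = 13/25
P(B|+,+) = (49/100)/(13/25) = 49/52

49/52
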